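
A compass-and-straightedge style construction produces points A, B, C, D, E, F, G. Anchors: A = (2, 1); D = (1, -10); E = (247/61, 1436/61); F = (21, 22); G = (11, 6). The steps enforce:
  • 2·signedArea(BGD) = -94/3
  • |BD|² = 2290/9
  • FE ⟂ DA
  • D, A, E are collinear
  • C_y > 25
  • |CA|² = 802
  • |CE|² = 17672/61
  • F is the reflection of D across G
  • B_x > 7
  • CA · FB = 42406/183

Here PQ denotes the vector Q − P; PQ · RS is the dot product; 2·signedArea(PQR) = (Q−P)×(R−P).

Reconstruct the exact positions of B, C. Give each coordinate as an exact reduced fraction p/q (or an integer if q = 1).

1. B_x = 8  [line 16·x + -10·y + -254/3 = 0 ∩ |BD|² = 2290/9]
2. B_y = 13/3  [line 16·x + -10·y + -254/3 = 0 ∩ |BD|² = 2290/9]
   → B = (8, 13/3)
3. C_x = -787/61  [line 13·x + 53/3·y + -16799/61 = 0 ∩ |CA|² = 802]
4. C_y = 1530/61  [line 13·x + 53/3·y + -16799/61 = 0 ∩ |CA|² = 802]
   → C = (-787/61, 1530/61)

B = (8, 13/3)
C = (-787/61, 1530/61)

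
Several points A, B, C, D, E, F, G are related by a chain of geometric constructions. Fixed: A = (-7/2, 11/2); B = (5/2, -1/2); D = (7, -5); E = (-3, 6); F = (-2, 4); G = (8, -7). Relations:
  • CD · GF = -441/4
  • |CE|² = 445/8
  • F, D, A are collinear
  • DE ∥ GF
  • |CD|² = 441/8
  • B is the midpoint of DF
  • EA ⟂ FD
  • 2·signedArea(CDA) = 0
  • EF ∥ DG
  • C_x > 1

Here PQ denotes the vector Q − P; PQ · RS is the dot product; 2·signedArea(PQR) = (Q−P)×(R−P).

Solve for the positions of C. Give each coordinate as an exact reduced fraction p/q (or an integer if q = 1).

1. C_x = 7/4  [2·signedArea(CDA) = 0 ∩ CD · GF = -441/4]
2. C_y = 1/4  [2·signedArea(CDA) = 0 ∩ CD · GF = -441/4]
   → C = (7/4, 1/4)

C = (7/4, 1/4)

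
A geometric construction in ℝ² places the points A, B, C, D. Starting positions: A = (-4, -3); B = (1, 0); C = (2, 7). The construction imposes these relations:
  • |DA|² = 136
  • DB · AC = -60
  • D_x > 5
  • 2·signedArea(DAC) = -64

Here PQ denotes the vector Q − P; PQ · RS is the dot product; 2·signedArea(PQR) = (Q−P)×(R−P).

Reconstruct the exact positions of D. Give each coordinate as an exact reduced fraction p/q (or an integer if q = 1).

1. D_x = 6  [DB · AC = -60 ∩ 2·signedArea(DAC) = -64]
2. D_y = 3  [DB · AC = -60 ∩ 2·signedArea(DAC) = -64]
   → D = (6, 3)

D = (6, 3)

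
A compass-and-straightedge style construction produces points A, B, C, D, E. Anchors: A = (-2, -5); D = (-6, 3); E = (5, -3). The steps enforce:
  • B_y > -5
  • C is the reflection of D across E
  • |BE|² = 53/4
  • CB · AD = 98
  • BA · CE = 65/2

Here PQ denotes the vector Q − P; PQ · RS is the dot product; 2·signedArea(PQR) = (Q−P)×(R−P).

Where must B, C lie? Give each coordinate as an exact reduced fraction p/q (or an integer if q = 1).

1. C_x = 16  [C is the reflection of D across E]
2. C_y = -9  [C is the reflection of D across E]
   → C = (16, -9)
3. B_x = 3/2  [BA · CE = 65/2 ∩ CB · AD = 98]
4. B_y = -4  [BA · CE = 65/2 ∩ CB · AD = 98]
   → B = (3/2, -4)

B = (3/2, -4)
C = (16, -9)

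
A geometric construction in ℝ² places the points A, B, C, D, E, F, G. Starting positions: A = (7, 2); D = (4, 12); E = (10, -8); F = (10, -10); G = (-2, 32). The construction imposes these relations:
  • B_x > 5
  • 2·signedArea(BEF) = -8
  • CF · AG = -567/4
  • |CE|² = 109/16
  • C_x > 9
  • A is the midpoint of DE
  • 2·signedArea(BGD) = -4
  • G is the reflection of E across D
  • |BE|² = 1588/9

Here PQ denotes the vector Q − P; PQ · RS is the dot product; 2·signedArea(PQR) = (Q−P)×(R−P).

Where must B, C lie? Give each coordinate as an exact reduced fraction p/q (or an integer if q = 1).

B = (6, 14/3)
C = (37/4, -11/2)

1. B_x = 6  [2·signedArea(BEF) = -8 ∩ 2·signedArea(BGD) = -4]
2. B_y = 14/3  [2·signedArea(BEF) = -8 ∩ 2·signedArea(BGD) = -4]
   → B = (6, 14/3)
3. C_x = 37/4  [line 9·x + -30·y + -993/4 = 0 ∩ |CE|² = 109/16]
4. C_y = -11/2  [line 9·x + -30·y + -993/4 = 0 ∩ |CE|² = 109/16]
   → C = (37/4, -11/2)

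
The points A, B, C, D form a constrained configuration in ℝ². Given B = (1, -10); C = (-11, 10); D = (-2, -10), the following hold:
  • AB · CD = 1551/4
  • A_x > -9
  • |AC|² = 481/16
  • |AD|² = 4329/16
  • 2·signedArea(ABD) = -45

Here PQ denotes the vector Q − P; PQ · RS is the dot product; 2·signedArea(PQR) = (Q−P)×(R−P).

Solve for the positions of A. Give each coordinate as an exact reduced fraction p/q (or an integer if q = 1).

1. A_x = -35/4  [2·signedArea(ABD) = -45 ∩ AB · CD = 1551/4]
2. A_y = 5  [2·signedArea(ABD) = -45 ∩ AB · CD = 1551/4]
   → A = (-35/4, 5)

A = (-35/4, 5)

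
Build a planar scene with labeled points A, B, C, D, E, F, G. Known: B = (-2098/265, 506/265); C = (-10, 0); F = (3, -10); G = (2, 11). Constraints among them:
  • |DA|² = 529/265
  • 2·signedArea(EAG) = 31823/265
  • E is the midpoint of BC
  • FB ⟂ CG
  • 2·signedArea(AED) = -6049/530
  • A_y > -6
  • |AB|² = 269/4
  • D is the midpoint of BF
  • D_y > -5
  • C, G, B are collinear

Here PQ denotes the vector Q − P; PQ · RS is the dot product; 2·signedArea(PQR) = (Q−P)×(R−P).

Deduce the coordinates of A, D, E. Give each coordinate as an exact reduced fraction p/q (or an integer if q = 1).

1. D_x = -1303/530  [D is the midpoint of BF]
2. D_y = -1072/265  [D is the midpoint of BF]
   → D = (-1303/530, -1072/265)
3. E_x = -2374/265  [E is the midpoint of BC]
4. E_y = 253/265  [E is the midpoint of BC]
   → E = (-2374/265, 253/265)
5. A_x = -7/2  [2·signedArea(AED) = -6049/530 ∩ 2·signedArea(EAG) = 31823/265]
6. A_y = -5  [2·signedArea(AED) = -6049/530 ∩ 2·signedArea(EAG) = 31823/265]
   → A = (-7/2, -5)

A = (-7/2, -5)
D = (-1303/530, -1072/265)
E = (-2374/265, 253/265)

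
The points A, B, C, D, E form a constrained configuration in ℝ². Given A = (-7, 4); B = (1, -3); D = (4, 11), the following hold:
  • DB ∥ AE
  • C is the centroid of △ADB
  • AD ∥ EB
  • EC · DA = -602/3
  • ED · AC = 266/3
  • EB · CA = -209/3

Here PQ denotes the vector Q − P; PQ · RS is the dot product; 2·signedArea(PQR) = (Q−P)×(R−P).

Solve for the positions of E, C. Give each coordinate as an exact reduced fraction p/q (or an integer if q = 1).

C = (-2/3, 4)
E = (-10, -10)

1. E_x = -10  [AD ∥ EB ∩ DB ∥ AE]
2. E_y = -10  [AD ∥ EB ∩ DB ∥ AE]
   → E = (-10, -10)
3. C_x = -2/3  [C is the centroid of △ADB]
4. C_y = 4  [C is the centroid of △ADB]
   → C = (-2/3, 4)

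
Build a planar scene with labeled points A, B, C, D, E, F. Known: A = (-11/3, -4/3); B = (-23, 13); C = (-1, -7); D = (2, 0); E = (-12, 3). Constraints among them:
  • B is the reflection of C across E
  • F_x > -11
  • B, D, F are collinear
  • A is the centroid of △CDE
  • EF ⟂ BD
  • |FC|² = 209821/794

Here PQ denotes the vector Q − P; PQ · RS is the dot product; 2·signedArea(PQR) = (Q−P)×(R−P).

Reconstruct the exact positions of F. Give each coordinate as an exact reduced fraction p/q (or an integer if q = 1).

1. F_x = -8137/794  [B, D, F are collinear ∩ EF ⟂ BD]
2. F_y = 5057/794  [B, D, F are collinear ∩ EF ⟂ BD]
   → F = (-8137/794, 5057/794)

F = (-8137/794, 5057/794)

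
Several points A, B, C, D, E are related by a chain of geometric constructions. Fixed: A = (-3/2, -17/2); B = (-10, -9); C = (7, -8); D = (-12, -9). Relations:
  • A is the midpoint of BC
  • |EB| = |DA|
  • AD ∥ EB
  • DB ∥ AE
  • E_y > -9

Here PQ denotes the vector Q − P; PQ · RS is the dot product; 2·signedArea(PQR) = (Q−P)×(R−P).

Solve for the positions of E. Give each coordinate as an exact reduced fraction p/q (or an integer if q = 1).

E = (1/2, -17/2)

1. E_x = 1/2  [AD ∥ EB ∩ DB ∥ AE]
2. E_y = -17/2  [AD ∥ EB ∩ DB ∥ AE]
   → E = (1/2, -17/2)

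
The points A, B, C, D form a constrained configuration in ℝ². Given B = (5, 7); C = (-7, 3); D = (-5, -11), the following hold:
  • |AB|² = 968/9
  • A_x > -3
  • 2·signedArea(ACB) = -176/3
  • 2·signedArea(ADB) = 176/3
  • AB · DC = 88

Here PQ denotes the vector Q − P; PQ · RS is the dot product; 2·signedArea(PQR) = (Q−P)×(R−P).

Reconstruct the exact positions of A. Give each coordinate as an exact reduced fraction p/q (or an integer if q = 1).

A = (-7/3, -1/3)

1. A_x = -7/3  [2·signedArea(ACB) = -176/3 ∩ 2·signedArea(ADB) = 176/3]
2. A_y = -1/3  [2·signedArea(ACB) = -176/3 ∩ 2·signedArea(ADB) = 176/3]
   → A = (-7/3, -1/3)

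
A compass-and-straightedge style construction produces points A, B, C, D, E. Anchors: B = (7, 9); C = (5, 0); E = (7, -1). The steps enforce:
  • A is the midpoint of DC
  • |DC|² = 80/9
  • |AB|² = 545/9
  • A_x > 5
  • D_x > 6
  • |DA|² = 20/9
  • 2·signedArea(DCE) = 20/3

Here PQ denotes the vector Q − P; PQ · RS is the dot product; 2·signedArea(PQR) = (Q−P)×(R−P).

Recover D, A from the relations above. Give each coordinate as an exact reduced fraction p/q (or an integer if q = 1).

A = (17/3, 4/3)
D = (19/3, 8/3)

1. D_x = 19/3  [line 1·x + 2·y + -35/3 = 0 ∩ |DC|² = 80/9]
2. D_y = 8/3  [line 1·x + 2·y + -35/3 = 0 ∩ |DC|² = 80/9]
   → D = (19/3, 8/3)
3. A_x = 17/3  [A is the midpoint of DC]
4. A_y = 4/3  [A is the midpoint of DC]
   → A = (17/3, 4/3)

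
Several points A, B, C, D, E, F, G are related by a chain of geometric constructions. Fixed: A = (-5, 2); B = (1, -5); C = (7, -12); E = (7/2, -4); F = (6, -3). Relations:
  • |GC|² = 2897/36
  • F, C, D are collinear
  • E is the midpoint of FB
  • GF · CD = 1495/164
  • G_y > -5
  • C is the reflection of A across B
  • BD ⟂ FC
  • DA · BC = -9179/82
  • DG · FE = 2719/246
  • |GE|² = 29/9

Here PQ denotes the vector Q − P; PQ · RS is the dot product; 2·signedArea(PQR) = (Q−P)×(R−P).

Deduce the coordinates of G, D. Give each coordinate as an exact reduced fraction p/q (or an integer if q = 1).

D = (505/82, -363/82)
G = (11/6, -14/3)

1. D_x = 505/82  [F, C, D are collinear ∩ BD ⟂ FC]
2. D_y = -363/82  [F, C, D are collinear ∩ BD ⟂ FC]
   → D = (505/82, -363/82)
3. G_x = 11/6  [GF · CD = 1495/164 ∩ DG · FE = 2719/246]
4. G_y = -14/3  [GF · CD = 1495/164 ∩ DG · FE = 2719/246]
   → G = (11/6, -14/3)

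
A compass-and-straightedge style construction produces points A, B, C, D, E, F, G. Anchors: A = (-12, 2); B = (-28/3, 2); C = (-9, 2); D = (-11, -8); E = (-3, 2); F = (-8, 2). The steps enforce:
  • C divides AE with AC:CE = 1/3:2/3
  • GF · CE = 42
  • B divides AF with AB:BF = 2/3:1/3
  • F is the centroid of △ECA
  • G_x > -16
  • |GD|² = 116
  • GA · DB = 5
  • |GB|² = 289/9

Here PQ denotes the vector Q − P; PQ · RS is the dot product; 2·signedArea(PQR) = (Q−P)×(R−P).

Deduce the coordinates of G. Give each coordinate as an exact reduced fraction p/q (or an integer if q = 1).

1. G_x = -15  [GF · CE = 42 ∩ GA · DB = 5]
2. G_y = 2  [GF · CE = 42 ∩ GA · DB = 5]
   → G = (-15, 2)

G = (-15, 2)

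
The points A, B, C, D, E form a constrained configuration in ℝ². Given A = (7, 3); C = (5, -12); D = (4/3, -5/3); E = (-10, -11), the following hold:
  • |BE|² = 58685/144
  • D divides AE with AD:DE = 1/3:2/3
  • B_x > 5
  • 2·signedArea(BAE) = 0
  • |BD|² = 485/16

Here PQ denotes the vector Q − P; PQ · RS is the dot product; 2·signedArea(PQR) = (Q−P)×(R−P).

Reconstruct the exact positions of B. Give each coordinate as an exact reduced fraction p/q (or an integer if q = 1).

1. B_x = 67/12  [line 14·x + -17·y + -47 = 0 ∩ |BD|² = 485/16]
2. B_y = 11/6  [line 14·x + -17·y + -47 = 0 ∩ |BD|² = 485/16]
   → B = (67/12, 11/6)

B = (67/12, 11/6)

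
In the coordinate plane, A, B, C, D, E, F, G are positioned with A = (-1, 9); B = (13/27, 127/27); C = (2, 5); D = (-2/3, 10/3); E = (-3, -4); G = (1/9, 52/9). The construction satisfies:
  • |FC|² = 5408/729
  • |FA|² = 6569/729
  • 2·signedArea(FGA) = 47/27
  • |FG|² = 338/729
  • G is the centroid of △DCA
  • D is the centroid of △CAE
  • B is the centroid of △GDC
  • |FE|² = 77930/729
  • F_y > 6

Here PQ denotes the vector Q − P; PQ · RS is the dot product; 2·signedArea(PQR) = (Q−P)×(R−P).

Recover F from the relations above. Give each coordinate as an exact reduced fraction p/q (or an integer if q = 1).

F = (-14/27, 163/27)

1. F_x = -14/27  [line -29/9·x + -10/9·y + 136/27 = 0 ∩ |FG|² = 338/729]
2. F_y = 163/27  [line -29/9·x + -10/9·y + 136/27 = 0 ∩ |FG|² = 338/729]
   → F = (-14/27, 163/27)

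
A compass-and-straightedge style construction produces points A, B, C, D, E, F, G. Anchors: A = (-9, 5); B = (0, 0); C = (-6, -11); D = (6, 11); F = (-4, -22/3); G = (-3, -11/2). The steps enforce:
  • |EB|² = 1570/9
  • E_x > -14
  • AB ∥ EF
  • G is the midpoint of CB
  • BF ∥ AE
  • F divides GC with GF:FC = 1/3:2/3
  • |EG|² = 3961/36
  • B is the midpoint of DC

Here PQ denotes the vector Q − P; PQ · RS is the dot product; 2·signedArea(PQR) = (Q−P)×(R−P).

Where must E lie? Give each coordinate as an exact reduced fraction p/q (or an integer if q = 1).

E = (-13, -7/3)

1. E_x = -13  [AB ∥ EF ∩ BF ∥ AE]
2. E_y = -7/3  [AB ∥ EF ∩ BF ∥ AE]
   → E = (-13, -7/3)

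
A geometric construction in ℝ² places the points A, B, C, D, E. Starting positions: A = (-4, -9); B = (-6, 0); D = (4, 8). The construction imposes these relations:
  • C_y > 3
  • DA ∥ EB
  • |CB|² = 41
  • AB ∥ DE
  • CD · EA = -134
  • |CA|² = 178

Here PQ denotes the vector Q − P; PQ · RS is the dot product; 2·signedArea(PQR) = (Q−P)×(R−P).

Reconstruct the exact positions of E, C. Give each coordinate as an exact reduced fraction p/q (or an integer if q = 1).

C = (-1, 4)
E = (2, 17)

1. E_x = 2  [DA ∥ EB ∩ AB ∥ DE]
2. E_y = 17  [DA ∥ EB ∩ AB ∥ DE]
   → E = (2, 17)
3. C_x = -1  [line 6·x + 26·y + -98 = 0 ∩ |CA|² = 178]
4. C_y = 4  [line 6·x + 26·y + -98 = 0 ∩ |CA|² = 178]
   → C = (-1, 4)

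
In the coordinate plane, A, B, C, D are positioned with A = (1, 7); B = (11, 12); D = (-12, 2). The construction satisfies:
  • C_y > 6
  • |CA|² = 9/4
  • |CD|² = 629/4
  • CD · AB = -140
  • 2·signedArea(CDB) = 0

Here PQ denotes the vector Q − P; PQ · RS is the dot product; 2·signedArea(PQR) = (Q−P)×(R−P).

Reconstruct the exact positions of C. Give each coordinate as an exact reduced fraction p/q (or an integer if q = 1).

C = (-1/2, 7)

1. C_x = -1/2  [2·signedArea(CDB) = 0 ∩ CD · AB = -140]
2. C_y = 7  [2·signedArea(CDB) = 0 ∩ CD · AB = -140]
   → C = (-1/2, 7)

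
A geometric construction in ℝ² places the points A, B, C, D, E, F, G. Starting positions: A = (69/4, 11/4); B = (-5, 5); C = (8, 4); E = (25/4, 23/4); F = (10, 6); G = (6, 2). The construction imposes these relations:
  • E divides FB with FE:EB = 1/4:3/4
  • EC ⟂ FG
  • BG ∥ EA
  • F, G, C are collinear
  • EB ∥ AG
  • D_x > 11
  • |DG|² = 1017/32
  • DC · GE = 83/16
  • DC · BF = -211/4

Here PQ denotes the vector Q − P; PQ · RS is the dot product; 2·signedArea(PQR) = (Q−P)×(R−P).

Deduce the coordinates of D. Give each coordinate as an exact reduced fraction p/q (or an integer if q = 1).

D = (93/8, 19/8)

1. D_x = 93/8  [DC · BF = -211/4 ∩ DC · GE = 83/16]
2. D_y = 19/8  [DC · BF = -211/4 ∩ DC · GE = 83/16]
   → D = (93/8, 19/8)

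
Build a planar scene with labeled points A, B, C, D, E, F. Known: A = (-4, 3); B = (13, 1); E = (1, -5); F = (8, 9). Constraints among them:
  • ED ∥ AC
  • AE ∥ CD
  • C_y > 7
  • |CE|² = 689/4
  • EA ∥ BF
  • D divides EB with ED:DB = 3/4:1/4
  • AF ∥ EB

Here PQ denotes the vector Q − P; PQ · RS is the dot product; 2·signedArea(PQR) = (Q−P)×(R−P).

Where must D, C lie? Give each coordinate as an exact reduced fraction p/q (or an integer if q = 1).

C = (5, 15/2)
D = (10, -1/2)

1. D_x = 10  [D divides EB with ED:DB = 3/4:1/4]
2. D_y = -1/2  [D divides EB with ED:DB = 3/4:1/4]
   → D = (10, -1/2)
3. C_x = 5  [AE ∥ CD ∩ ED ∥ AC]
4. C_y = 15/2  [AE ∥ CD ∩ ED ∥ AC]
   → C = (5, 15/2)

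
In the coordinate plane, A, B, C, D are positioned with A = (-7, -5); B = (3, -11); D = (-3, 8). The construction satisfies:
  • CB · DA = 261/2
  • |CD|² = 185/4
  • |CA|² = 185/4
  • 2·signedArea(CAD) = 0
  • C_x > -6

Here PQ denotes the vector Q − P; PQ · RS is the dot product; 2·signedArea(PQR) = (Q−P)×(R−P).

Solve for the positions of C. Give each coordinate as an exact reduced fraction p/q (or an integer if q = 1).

C = (-5, 3/2)

1. C_x = -5  [2·signedArea(CAD) = 0 ∩ CB · DA = 261/2]
2. C_y = 3/2  [2·signedArea(CAD) = 0 ∩ CB · DA = 261/2]
   → C = (-5, 3/2)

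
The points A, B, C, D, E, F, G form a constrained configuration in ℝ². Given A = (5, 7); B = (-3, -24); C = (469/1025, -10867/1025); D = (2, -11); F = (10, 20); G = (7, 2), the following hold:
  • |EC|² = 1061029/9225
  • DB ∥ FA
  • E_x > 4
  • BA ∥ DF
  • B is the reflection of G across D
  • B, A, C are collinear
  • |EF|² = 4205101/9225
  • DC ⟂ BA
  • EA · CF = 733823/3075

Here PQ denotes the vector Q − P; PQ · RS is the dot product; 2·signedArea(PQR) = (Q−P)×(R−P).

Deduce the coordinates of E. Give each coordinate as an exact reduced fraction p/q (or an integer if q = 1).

E = (12769/3075, -1642/3075)

1. E_x = 12769/3075  [line -9781/1025·x + -31367/1025·y + 71599/3075 = 0 ∩ |EF|² = 4205101/9225]
2. E_y = -1642/3075  [line -9781/1025·x + -31367/1025·y + 71599/3075 = 0 ∩ |EF|² = 4205101/9225]
   → E = (12769/3075, -1642/3075)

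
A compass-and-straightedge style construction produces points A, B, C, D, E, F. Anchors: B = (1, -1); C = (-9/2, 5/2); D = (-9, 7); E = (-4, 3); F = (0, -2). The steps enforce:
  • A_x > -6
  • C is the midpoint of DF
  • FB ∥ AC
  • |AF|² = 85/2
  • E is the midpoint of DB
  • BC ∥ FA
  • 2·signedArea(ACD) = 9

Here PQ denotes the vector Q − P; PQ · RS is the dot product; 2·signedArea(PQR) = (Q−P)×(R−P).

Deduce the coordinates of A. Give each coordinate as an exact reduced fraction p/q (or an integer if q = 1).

A = (-11/2, 3/2)

1. A_x = -11/2  [FB ∥ AC ∩ BC ∥ FA]
2. A_y = 3/2  [FB ∥ AC ∩ BC ∥ FA]
   → A = (-11/2, 3/2)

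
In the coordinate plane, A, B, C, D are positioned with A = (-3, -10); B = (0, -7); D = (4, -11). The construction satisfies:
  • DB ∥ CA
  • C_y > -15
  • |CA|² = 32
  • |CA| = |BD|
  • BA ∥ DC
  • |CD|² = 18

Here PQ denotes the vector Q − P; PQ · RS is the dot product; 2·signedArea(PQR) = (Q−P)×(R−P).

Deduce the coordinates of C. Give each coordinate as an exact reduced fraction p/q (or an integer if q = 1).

1. C_x = 1  [DB ∥ CA ∩ BA ∥ DC]
2. C_y = -14  [DB ∥ CA ∩ BA ∥ DC]
   → C = (1, -14)

C = (1, -14)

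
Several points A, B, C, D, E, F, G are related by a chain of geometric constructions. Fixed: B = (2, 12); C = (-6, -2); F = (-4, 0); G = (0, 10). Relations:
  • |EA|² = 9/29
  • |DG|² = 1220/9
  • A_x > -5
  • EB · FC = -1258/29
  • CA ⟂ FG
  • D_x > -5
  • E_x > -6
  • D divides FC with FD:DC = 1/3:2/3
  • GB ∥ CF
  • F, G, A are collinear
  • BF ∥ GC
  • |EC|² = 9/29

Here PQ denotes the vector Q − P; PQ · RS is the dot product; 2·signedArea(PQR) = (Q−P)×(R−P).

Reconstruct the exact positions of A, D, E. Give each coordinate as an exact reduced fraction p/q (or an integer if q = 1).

1. A_x = -144/29  [F, G, A are collinear ∩ CA ⟂ FG]
2. A_y = -70/29  [F, G, A are collinear ∩ CA ⟂ FG]
   → A = (-144/29, -70/29)
3. D_x = -14/3  [D divides FC with FD:DC = 1/3:2/3]
4. D_y = -2/3  [D divides FC with FD:DC = 1/3:2/3]
   → D = (-14/3, -2/3)
5. E_x = -159/29  [line 2·x + 2·y + 446/29 = 0 ∩ |EC|² = 9/29]
6. E_y = -64/29  [line 2·x + 2·y + 446/29 = 0 ∩ |EC|² = 9/29]
   → E = (-159/29, -64/29)

A = (-144/29, -70/29)
D = (-14/3, -2/3)
E = (-159/29, -64/29)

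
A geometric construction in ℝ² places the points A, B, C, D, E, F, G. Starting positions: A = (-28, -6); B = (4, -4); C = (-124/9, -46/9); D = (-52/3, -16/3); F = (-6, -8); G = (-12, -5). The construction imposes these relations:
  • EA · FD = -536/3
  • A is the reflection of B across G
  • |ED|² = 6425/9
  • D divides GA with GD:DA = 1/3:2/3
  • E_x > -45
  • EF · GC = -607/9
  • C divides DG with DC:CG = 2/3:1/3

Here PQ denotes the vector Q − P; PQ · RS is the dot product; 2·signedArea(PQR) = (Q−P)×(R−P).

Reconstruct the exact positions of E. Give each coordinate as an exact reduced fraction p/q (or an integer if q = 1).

E = (-44, -7)

1. E_x = -44  [EA · FD = -536/3 ∩ EF · GC = -607/9]
2. E_y = -7  [EA · FD = -536/3 ∩ EF · GC = -607/9]
   → E = (-44, -7)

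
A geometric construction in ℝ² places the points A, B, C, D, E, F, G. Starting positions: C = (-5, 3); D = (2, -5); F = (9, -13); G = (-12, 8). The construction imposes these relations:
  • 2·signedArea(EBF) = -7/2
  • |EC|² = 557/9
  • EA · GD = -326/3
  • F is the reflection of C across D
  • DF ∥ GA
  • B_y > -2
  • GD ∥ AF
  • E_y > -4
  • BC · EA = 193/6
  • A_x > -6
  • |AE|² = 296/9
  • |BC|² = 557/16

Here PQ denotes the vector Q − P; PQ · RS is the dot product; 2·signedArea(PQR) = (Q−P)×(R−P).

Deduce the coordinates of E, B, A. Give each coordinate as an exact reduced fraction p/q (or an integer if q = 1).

1. A_x = -5  [GD ∥ AF ∩ DF ∥ GA]
2. A_y = 0  [GD ∥ AF ∩ DF ∥ GA]
   → A = (-5, 0)
3. E_x = -1/3  [line -14·x + 13·y + 116/3 = 0 ∩ |AE|² = 296/9]
4. E_y = -10/3  [line -14·x + 13·y + 116/3 = 0 ∩ |AE|² = 296/9]
   → E = (-1/3, -10/3)
5. B_x = -3/2  [2·signedArea(EBF) = -7/2 ∩ BC · EA = 193/6]
6. B_y = -7/4  [2·signedArea(EBF) = -7/2 ∩ BC · EA = 193/6]
   → B = (-3/2, -7/4)

A = (-5, 0)
B = (-3/2, -7/4)
E = (-1/3, -10/3)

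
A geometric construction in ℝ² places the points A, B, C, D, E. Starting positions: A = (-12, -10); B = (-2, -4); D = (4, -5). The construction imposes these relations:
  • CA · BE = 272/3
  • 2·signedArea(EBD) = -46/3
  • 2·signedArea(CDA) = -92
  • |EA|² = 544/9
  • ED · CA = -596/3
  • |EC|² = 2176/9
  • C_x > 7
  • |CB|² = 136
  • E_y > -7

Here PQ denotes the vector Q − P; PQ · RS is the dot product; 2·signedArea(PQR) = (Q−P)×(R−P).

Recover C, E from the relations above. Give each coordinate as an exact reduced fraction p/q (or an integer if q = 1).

C = (8, 2)
E = (-16/3, -6)

1. C_x = 8  [line 5·x + -16·y + -8 = 0 ∩ |CB|² = 136]
2. C_y = 2  [line 5·x + -16·y + -8 = 0 ∩ |CB|² = 136]
   → C = (8, 2)
3. E_x = -16/3  [2·signedArea(EBD) = -46/3 ∩ CA · BE = 272/3]
4. E_y = -6  [2·signedArea(EBD) = -46/3 ∩ CA · BE = 272/3]
   → E = (-16/3, -6)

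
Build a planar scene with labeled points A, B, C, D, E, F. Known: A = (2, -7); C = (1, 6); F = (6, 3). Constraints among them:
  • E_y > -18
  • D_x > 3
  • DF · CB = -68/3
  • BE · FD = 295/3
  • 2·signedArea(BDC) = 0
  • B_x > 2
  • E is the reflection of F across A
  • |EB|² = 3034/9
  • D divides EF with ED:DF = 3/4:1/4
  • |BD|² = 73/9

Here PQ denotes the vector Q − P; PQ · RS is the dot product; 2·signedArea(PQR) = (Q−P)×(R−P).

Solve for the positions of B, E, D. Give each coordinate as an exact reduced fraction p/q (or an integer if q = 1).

B = (3, 2/3)
D = (4, -2)
E = (-2, -17)

1. E_x = -2  [E is the reflection of F across A]
2. E_y = -17  [E is the reflection of F across A]
   → E = (-2, -17)
3. D_x = 4  [D divides EF with ED:DF = 3/4:1/4]
4. D_y = -2  [D divides EF with ED:DF = 3/4:1/4]
   → D = (4, -2)
5. B_x = 3  [2·signedArea(BDC) = 0 ∩ DF · CB = -68/3]
6. B_y = 2/3  [2·signedArea(BDC) = 0 ∩ DF · CB = -68/3]
   → B = (3, 2/3)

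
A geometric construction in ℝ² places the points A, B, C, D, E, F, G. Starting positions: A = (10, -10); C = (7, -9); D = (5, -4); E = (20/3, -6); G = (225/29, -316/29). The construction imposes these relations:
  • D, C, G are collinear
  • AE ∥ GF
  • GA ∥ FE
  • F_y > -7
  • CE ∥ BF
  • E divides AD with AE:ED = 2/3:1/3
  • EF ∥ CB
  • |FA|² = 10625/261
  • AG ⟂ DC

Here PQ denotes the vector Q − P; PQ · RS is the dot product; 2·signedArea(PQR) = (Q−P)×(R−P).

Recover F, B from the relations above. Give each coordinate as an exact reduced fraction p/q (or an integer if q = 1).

1. F_x = 385/87  [GA ∥ FE ∩ AE ∥ GF]
2. F_y = -200/29  [GA ∥ FE ∩ AE ∥ GF]
   → F = (385/87, -200/29)
3. B_x = 138/29  [CE ∥ BF ∩ EF ∥ CB]
4. B_y = -287/29  [CE ∥ BF ∩ EF ∥ CB]
   → B = (138/29, -287/29)

B = (138/29, -287/29)
F = (385/87, -200/29)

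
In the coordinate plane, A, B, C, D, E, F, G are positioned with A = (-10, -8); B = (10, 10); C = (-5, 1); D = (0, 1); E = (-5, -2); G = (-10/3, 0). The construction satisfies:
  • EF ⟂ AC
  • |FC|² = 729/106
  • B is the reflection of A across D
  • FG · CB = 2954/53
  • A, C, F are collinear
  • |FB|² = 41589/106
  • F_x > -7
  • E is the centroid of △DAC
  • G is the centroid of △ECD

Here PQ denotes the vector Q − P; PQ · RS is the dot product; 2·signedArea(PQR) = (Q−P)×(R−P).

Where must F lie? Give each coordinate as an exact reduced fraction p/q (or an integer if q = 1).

1. F_x = -665/106  [A, C, F are collinear ∩ EF ⟂ AC]
2. F_y = -137/106  [A, C, F are collinear ∩ EF ⟂ AC]
   → F = (-665/106, -137/106)

F = (-665/106, -137/106)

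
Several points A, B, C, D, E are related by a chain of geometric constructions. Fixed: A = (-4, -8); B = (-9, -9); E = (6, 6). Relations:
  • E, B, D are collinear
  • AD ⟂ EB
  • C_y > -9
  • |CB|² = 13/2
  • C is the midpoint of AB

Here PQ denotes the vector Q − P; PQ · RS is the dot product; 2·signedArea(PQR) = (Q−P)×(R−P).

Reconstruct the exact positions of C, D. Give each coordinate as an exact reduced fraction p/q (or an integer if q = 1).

1. C_x = -13/2  [C is the midpoint of AB]
2. C_y = -17/2  [C is the midpoint of AB]
   → C = (-13/2, -17/2)
3. D_x = -6  [E, B, D are collinear ∩ AD ⟂ EB]
4. D_y = -6  [E, B, D are collinear ∩ AD ⟂ EB]
   → D = (-6, -6)

C = (-13/2, -17/2)
D = (-6, -6)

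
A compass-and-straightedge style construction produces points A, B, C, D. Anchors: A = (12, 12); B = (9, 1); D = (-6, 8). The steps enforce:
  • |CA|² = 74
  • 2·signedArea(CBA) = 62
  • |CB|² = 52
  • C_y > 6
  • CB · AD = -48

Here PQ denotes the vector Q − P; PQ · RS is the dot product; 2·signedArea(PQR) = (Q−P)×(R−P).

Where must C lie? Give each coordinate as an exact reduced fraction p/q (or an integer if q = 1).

1. C_x = 5  [CB · AD = -48 ∩ 2·signedArea(CBA) = 62]
2. C_y = 7  [CB · AD = -48 ∩ 2·signedArea(CBA) = 62]
   → C = (5, 7)

C = (5, 7)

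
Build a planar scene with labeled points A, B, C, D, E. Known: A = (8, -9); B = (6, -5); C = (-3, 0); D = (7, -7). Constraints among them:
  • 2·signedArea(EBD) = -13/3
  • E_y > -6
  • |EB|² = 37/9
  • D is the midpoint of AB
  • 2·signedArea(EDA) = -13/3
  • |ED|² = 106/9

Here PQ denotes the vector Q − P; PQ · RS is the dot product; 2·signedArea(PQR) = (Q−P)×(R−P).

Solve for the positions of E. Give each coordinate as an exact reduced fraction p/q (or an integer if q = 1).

E = (4, -16/3)

1. E_x = 4  [line 2·x + 1·y + -8/3 = 0 ∩ |EB|² = 37/9]
2. E_y = -16/3  [line 2·x + 1·y + -8/3 = 0 ∩ |EB|² = 37/9]
   → E = (4, -16/3)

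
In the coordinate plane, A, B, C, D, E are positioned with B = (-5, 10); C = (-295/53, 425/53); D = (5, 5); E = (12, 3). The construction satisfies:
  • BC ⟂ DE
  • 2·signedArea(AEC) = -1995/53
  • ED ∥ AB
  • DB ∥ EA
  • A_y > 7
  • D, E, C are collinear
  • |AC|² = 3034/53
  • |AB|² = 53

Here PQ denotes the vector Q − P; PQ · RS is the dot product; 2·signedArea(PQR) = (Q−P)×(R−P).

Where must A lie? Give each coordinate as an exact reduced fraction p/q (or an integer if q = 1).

A = (2, 8)

1. A_x = 2  [ED ∥ AB ∩ DB ∥ EA]
2. A_y = 8  [ED ∥ AB ∩ DB ∥ EA]
   → A = (2, 8)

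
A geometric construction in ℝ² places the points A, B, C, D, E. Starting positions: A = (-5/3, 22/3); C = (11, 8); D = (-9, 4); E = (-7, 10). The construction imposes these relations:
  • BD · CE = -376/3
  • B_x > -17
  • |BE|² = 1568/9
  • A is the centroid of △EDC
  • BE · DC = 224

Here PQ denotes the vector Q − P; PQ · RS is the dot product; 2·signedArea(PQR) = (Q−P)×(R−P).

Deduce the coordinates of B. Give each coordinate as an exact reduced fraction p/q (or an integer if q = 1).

1. B_x = -49/3  [BE · DC = 224 ∩ BD · CE = -376/3]
2. B_y = 2/3  [BE · DC = 224 ∩ BD · CE = -376/3]
   → B = (-49/3, 2/3)

B = (-49/3, 2/3)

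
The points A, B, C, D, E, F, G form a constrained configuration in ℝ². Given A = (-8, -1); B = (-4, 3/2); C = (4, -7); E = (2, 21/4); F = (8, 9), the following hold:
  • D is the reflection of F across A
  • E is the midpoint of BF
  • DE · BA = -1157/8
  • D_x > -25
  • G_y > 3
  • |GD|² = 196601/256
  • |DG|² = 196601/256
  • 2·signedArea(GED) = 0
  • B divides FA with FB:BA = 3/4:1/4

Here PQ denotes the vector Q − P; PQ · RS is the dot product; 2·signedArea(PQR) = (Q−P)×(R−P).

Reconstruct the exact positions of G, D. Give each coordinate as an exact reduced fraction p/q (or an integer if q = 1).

1. D_x = -24  [D is the reflection of F across A]
2. D_y = -11  [D is the reflection of F across A]
   → D = (-24, -11)
3. G_x = -1/2  [line 65/4·x + -26·y + 104 = 0 ∩ |GD|² = 196601/256]
4. G_y = 59/16  [line 65/4·x + -26·y + 104 = 0 ∩ |GD|² = 196601/256]
   → G = (-1/2, 59/16)

D = (-24, -11)
G = (-1/2, 59/16)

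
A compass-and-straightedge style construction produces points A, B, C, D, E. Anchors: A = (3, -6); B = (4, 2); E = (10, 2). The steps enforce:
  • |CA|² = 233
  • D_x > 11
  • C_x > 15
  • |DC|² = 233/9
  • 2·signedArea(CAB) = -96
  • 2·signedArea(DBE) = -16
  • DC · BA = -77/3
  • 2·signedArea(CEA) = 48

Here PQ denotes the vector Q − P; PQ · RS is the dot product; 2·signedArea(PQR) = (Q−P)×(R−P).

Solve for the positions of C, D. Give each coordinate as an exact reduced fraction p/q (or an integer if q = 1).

C = (16, 2)
D = (35/3, -2/3)

1. C_x = 16  [2·signedArea(CEA) = 48 ∩ 2·signedArea(CAB) = -96]
2. C_y = 2  [2·signedArea(CEA) = 48 ∩ 2·signedArea(CAB) = -96]
   → C = (16, 2)
3. D_x = 35/3  [2·signedArea(DBE) = -16 ∩ DC · BA = -77/3]
4. D_y = -2/3  [2·signedArea(DBE) = -16 ∩ DC · BA = -77/3]
   → D = (35/3, -2/3)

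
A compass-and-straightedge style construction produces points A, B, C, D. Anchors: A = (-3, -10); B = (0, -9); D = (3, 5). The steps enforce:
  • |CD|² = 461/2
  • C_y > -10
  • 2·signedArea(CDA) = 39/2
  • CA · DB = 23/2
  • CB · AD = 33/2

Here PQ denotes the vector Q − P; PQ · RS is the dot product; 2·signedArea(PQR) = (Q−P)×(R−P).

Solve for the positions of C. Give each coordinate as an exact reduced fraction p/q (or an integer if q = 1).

1. C_x = -3/2  [CA · DB = 23/2 ∩ 2·signedArea(CDA) = 39/2]
2. C_y = -19/2  [CA · DB = 23/2 ∩ 2·signedArea(CDA) = 39/2]
   → C = (-3/2, -19/2)

C = (-3/2, -19/2)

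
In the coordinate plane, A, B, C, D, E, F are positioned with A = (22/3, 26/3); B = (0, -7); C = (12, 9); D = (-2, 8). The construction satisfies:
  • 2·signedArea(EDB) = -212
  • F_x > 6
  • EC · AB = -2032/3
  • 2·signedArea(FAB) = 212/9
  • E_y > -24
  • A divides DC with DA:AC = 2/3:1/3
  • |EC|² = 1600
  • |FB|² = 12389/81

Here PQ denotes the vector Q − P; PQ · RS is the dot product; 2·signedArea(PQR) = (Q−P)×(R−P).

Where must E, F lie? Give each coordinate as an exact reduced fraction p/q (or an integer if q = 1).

1. E_x = -12  [2·signedArea(EDB) = -212 ∩ EC · AB = -2032/3]
2. E_y = -23  [2·signedArea(EDB) = -212 ∩ EC · AB = -2032/3]
   → E = (-12, -23)
3. F_x = 58/9  [line 47/3·x + -22/3·y + -674/9 = 0 ∩ |FB|² = 12389/81]
4. F_y = 32/9  [line 47/3·x + -22/3·y + -674/9 = 0 ∩ |FB|² = 12389/81]
   → F = (58/9, 32/9)

E = (-12, -23)
F = (58/9, 32/9)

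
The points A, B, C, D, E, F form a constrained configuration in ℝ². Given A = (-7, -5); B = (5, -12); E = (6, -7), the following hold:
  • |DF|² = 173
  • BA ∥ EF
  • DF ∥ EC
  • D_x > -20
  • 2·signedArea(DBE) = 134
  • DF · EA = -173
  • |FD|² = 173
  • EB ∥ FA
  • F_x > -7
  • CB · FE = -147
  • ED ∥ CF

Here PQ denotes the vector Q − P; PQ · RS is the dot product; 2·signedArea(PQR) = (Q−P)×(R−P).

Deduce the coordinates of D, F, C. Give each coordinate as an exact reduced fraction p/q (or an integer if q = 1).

C = (19, -9)
D = (-19, 2)
F = (-6, 0)

1. F_x = -6  [EB ∥ FA ∩ BA ∥ EF]
2. F_y = 0  [EB ∥ FA ∩ BA ∥ EF]
   → F = (-6, 0)
3. D_x = -19  [DF · EA = -173 ∩ 2·signedArea(DBE) = 134]
4. D_y = 2  [DF · EA = -173 ∩ 2·signedArea(DBE) = 134]
   → D = (-19, 2)
5. C_x = 19  [ED ∥ CF ∩ DF ∥ EC]
6. C_y = -9  [ED ∥ CF ∩ DF ∥ EC]
   → C = (19, -9)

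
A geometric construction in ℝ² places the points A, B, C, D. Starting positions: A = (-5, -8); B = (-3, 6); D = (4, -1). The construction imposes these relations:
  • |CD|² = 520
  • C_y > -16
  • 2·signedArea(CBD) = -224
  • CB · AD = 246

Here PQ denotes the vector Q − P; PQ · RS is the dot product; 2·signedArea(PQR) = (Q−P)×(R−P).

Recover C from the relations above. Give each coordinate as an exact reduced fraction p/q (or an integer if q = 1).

C = (-14, -15)

1. C_x = -14  [CB · AD = 246 ∩ 2·signedArea(CBD) = -224]
2. C_y = -15  [CB · AD = 246 ∩ 2·signedArea(CBD) = -224]
   → C = (-14, -15)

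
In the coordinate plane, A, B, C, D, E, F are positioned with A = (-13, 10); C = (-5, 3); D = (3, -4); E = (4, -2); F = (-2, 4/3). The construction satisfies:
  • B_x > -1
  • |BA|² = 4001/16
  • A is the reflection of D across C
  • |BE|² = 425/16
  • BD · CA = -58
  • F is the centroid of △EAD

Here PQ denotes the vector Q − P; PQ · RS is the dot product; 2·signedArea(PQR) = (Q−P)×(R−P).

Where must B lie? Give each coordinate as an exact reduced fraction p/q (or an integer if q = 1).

B = (-3/4, 0)

1. B_x = -3/4  [line 8·x + -7·y + 6 = 0 ∩ |BA|² = 4001/16]
2. B_y = 0  [line 8·x + -7·y + 6 = 0 ∩ |BA|² = 4001/16]
   → B = (-3/4, 0)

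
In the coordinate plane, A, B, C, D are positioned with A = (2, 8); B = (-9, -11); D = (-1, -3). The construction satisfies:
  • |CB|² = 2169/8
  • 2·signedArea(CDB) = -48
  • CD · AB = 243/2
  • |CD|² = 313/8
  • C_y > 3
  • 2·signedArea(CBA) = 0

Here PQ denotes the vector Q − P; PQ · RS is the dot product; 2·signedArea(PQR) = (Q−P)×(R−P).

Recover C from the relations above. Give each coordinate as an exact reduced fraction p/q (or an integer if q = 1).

C = (-3/4, 13/4)

1. C_x = -3/4  [2·signedArea(CBA) = 0 ∩ CD · AB = 243/2]
2. C_y = 13/4  [2·signedArea(CBA) = 0 ∩ CD · AB = 243/2]
   → C = (-3/4, 13/4)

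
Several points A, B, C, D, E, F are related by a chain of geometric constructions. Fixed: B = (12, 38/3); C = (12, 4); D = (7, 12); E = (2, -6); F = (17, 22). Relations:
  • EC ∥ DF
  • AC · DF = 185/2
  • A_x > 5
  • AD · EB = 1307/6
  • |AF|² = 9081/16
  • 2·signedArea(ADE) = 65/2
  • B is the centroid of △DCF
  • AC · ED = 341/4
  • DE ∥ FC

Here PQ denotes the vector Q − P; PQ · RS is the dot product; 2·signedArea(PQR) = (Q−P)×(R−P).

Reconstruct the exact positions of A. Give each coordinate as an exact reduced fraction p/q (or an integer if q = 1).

A = (23/4, 1)

1. A_x = 23/4  [AC · ED = 341/4 ∩ AD · EB = 1307/6]
2. A_y = 1  [AC · ED = 341/4 ∩ AD · EB = 1307/6]
   → A = (23/4, 1)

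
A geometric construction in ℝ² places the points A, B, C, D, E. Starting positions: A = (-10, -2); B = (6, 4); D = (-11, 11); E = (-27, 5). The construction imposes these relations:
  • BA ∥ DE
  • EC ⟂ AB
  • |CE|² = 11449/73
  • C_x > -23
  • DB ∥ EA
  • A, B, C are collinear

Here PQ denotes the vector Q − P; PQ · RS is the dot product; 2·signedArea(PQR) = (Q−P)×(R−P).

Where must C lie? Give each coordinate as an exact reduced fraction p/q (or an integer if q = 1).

1. C_x = -1650/73  [A, B, C are collinear ∩ EC ⟂ AB]
2. C_y = -491/73  [A, B, C are collinear ∩ EC ⟂ AB]
   → C = (-1650/73, -491/73)

C = (-1650/73, -491/73)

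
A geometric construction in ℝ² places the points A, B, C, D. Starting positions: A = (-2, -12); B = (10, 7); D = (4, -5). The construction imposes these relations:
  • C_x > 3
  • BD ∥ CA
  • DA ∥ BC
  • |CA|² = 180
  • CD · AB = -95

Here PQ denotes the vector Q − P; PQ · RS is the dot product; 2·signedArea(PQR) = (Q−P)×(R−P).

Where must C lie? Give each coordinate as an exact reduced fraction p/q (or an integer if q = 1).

C = (4, 0)

1. C_x = 4  [BD ∥ CA ∩ DA ∥ BC]
2. C_y = 0  [BD ∥ CA ∩ DA ∥ BC]
   → C = (4, 0)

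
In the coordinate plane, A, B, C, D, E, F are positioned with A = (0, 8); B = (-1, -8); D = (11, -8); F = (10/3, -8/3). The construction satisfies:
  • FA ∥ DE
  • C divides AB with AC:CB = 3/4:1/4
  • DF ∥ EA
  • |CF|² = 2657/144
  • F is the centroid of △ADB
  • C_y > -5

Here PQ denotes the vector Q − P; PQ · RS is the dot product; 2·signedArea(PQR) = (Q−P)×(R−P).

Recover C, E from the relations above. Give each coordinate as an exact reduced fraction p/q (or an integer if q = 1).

1. C_x = -3/4  [C divides AB with AC:CB = 3/4:1/4]
2. C_y = -4  [C divides AB with AC:CB = 3/4:1/4]
   → C = (-3/4, -4)
3. E_x = 23/3  [DF ∥ EA ∩ FA ∥ DE]
4. E_y = 8/3  [DF ∥ EA ∩ FA ∥ DE]
   → E = (23/3, 8/3)

C = (-3/4, -4)
E = (23/3, 8/3)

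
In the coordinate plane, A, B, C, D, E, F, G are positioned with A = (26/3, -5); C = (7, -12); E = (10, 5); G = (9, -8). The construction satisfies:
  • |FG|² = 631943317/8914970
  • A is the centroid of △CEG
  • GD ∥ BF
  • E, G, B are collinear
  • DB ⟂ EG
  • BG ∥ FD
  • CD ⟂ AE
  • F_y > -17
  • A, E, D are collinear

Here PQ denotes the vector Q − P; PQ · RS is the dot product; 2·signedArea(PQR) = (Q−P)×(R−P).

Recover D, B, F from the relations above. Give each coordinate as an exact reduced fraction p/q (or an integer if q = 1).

B = (337883/38930, -473771/38930)
D = (1768/229, -2770/229)
F = (288073/38930, -633231/38930)

1. D_x = 1768/229  [A, E, D are collinear ∩ CD ⟂ AE]
2. D_y = -2770/229  [A, E, D are collinear ∩ CD ⟂ AE]
   → D = (1768/229, -2770/229)
3. B_x = 337883/38930  [E, G, B are collinear ∩ DB ⟂ EG]
4. B_y = -473771/38930  [E, G, B are collinear ∩ DB ⟂ EG]
   → B = (337883/38930, -473771/38930)
5. F_x = 288073/38930  [BG ∥ FD ∩ GD ∥ BF]
6. F_y = -633231/38930  [BG ∥ FD ∩ GD ∥ BF]
   → F = (288073/38930, -633231/38930)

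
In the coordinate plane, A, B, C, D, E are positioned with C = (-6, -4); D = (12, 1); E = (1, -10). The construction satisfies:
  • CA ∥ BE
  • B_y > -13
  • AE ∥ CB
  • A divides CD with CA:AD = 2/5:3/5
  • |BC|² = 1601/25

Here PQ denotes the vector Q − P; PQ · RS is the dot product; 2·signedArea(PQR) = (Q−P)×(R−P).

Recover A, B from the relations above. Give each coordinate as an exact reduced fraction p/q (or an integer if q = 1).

1. A_x = 6/5  [A divides CD with CA:AD = 2/5:3/5]
2. A_y = -2  [A divides CD with CA:AD = 2/5:3/5]
   → A = (6/5, -2)
3. B_x = -31/5  [CA ∥ BE ∩ AE ∥ CB]
4. B_y = -12  [CA ∥ BE ∩ AE ∥ CB]
   → B = (-31/5, -12)

A = (6/5, -2)
B = (-31/5, -12)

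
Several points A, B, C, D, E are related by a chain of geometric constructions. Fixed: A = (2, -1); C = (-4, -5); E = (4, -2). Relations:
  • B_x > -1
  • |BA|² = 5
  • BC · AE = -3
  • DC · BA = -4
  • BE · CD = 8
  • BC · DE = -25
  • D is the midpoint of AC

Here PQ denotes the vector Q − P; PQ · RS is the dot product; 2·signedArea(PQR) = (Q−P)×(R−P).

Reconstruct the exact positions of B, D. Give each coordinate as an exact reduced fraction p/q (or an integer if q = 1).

B = (0, 0)
D = (-1, -3)

1. B_x = 0  [line -2·x + 1·y + 0 = 0 ∩ |BA|² = 5]
2. B_y = 0  [line -2·x + 1·y + 0 = 0 ∩ |BA|² = 5]
   → B = (0, 0)
3. D_x = -1  [BE · CD = 8 ∩ D is the midpoint of AC]
4. D_y = -3  [BE · CD = 8 ∩ D is the midpoint of AC]
   → D = (-1, -3)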